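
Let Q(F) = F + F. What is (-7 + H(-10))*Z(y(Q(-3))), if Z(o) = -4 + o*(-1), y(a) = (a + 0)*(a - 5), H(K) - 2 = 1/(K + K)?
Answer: 707/2 ≈ 353.50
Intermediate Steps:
Q(F) = 2*F
H(K) = 2 + 1/(2*K) (H(K) = 2 + 1/(K + K) = 2 + 1/(2*K))
y(a) = a*(-5 + a)
Z(o) = -4 - o
(-7 + H(-10))*Z(y(Q(-3))) = (-7 + (2 + (½)/(-10)))*(-4 - 2*(-3)*(-5 + 2*(-3))) = (-7 + (2 + (½)*(-⅒)))*(-4 - (-6)*(-5 - 6)) = (-7 + (2 - 1/20))*(-4 - (-6)*(-11)) = (-7 + 39/20)*(-4 - 1*66) = -101*(-4 - 66)/20 = -101/20*(-70) = 707/2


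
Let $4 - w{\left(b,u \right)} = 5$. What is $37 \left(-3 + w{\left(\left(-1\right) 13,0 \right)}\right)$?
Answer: $-148$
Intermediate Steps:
$w{\left(b,u \right)} = -1$ ($w{\left(b,u \right)} = 4 - 5 = -1$)
$37 \left(-3 + w{\left(\left(-1\right) 13,0 \right)}\right) = 37 \left(-3 - 1\right) = 37 \left(-4\right) = -148$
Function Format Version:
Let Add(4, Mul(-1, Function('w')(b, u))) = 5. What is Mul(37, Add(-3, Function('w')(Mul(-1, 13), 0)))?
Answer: -148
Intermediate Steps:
Function('w')(b, u) = -1 (Function('w')(b, u) = Add(4, Mul(-1, 5)) = Add(4, -5) = -1)
Mul(37, Add(-3, Function('w')(Mul(-1, 13), 0))) = Mul(37, Add(-3, -1)) = Mul(37, -4) = -148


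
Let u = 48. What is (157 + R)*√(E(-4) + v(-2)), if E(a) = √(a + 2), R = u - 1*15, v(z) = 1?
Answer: 190*√(1 + I*√2) ≈ 222.07 + 114.95*I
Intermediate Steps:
R = 33 (R = 48 - 1*15 = 48 - 15 = 33)
E(a) = √(2 + a)
(157 + R)*√(E(-4) + v(-2)) = (157 + 33)*√(√(2 - 4) + 1) = 190*√(√(-2) + 1) = 190*√(I*√2 + 1) = 190*√(1 + I*√2)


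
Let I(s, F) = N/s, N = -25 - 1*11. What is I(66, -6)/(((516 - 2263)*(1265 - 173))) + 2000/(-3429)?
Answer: -6994984571/11992906926 ≈ -0.58326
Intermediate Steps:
N = -36 (N = -25 - 11 = -36)
I(s, F) = -36/s
I(66, -6)/(((516 - 2263)*(1265 - 173))) + 2000/(-3429) = (-36/66)/(((516 - 2263)*(1265 - 173))) + 2000/(-3429) = (-36*1/66)/((-1747*1092)) + 2000*(-1/3429) = -6/11/(-1907724) - 2000/3429 = -6/11*(-1/1907724) - 2000/3429 = 1/3497494 - 2000/3429 = -6994984571/11992906926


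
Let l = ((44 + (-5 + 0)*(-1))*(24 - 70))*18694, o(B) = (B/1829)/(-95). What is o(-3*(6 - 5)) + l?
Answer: -7321388636377/173755 ≈ -4.2136e+7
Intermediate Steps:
o(B) = -B/173755 (o(B) = (B*(1/1829))*(-1/95) = (B/1829)*(-1/95) = -B/173755)
l = -42136276 (l = ((44 - 5*(-1))*(-46))*18694 = ((44 + 5)*(-46))*18694 = (49*(-46))*18694 = -2254*18694 = -42136276)
o(-3*(6 - 5)) + l = -(-3)*(6 - 5)/173755 - 42136276 = -(-3)/173755 - 42136276 = -1/173755*(-3) - 42136276 = 3/173755 - 42136276 = -7321388636377/173755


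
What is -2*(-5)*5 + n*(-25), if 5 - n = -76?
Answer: -1975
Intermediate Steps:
n = 81 (n = 5 - 1*(-76) = 5 + 76 = 81)
-2*(-5)*5 + n*(-25) = -2*(-5)*5 + 81*(-25) = 10*5 - 2025 = 50 - 2025 = -1975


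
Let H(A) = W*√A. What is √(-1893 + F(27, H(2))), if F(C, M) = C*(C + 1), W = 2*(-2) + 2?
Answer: I*√1137 ≈ 33.719*I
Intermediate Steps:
W = -2 (W = -4 + 2 = -2)
H(A) = -2*√A
F(C, M) = C*(1 + C)
√(-1893 + F(27, H(2))) = √(-1893 + 27*(1 + 27)) = √(-1893 + 27*28) = √(-1893 + 756) = √(-1137) = I*√1137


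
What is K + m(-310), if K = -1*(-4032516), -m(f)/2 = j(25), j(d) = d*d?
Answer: 4031266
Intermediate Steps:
j(d) = d²
m(f) = -1250 (m(f) = -2*25² = -2*625 = -1250)
K = 4032516
K + m(-310) = 4032516 - 1250 = 4031266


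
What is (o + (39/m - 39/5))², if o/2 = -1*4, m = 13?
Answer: 4096/25 ≈ 163.84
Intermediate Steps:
o = -8 (o = 2*(-1*4) = 2*(-4) = -8)
(o + (39/m - 39/5))² = (-8 + (39/13 - 39/5))² = (-8 + (39*(1/13) - 39*⅕))² = (-8 + (3 - 39/5))² = (-8 - 24/5)² = (-64/5)² = 4096/25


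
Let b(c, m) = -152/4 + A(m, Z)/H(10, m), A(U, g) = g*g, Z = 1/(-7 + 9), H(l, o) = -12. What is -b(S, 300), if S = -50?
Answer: 1825/48 ≈ 38.021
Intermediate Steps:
Z = ½ (Z = 1/2 = ½ ≈ 0.50000)
A(U, g) = g²
b(c, m) = -1825/48 (b(c, m) = -152/4 + (½)²/(-12) = -152*¼ + (¼)*(-1/12) = -38 - 1/48 = -1825/48)
-b(S, 300) = -1*(-1825/48) = 1825/48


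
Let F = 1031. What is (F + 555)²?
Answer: 2515396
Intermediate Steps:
(F + 555)² = (1031 + 555)² = 1586² = 2515396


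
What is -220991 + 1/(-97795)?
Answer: -21611814846/97795 ≈ -2.2099e+5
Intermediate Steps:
-220991 + 1/(-97795) = -220991 - 1/97795 = -21611814846/97795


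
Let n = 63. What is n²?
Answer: 3969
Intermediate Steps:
n² = 63² = 3969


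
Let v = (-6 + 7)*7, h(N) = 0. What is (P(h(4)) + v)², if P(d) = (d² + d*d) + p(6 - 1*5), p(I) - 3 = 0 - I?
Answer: 81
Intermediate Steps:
v = 7 (v = 1*7 = 7)
p(I) = 3 - I (p(I) = 3 + (0 - I) = 3 - I)
P(d) = 2 + 2*d² (P(d) = (d² + d*d) + (3 - (6 - 1*5)) = (d² + d²) + (3 - (6 - 5)) = 2*d² + (3 - 1*1) = 2*d² + (3 - 1) = 2*d² + 2 = 2 + 2*d²)
(P(h(4)) + v)² = ((2 + 2*0²) + 7)² = ((2 + 2*0) + 7)² = ((2 + 0) + 7)² = (2 + 7)² = 9² = 81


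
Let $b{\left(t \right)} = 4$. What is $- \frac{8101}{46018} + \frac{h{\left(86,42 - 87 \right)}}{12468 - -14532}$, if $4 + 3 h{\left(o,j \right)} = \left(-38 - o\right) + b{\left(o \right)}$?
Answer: $- \frac{41367952}{232966125} \approx -0.17757$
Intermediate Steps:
$h{\left(o,j \right)} = - \frac{38}{3} - \frac{o}{3}$ ($h{\left(o,j \right)} = - \frac{4}{3} + \frac{\left(-38 - o\right) + 4}{3} = - \frac{4}{3} + \frac{-34 - o}{3} = - \frac{4}{3} - \left(\frac{34}{3} + \frac{o}{3}\right) = - \frac{38}{3} - \frac{o}{3}$)
$- \frac{8101}{46018} + \frac{h{\left(86,42 - 87 \right)}}{12468 - -14532} = - \frac{8101}{46018} + \frac{- \frac{38}{3} - \frac{86}{3}}{12468 - -14532} = \left(-8101\right) \frac{1}{46018} + \frac{- \frac{38}{3} - \frac{86}{3}}{12468 + 14532} = - \frac{8101}{46018} - \frac{124}{3 \cdot 27000} = - \frac{8101}{46018} - \frac{31}{20250} = - \frac{41367952}{232966125}$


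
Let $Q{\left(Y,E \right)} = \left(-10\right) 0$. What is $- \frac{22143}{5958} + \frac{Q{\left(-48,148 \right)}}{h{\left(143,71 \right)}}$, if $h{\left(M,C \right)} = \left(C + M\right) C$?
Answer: $- \frac{7381}{1986} \approx -3.7165$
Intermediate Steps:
$h{\left(M,C \right)} = C \left(C + M\right)$
$Q{\left(Y,E \right)} = 0$
$- \frac{22143}{5958} + \frac{Q{\left(-48,148 \right)}}{h{\left(143,71 \right)}} = - \frac{22143}{5958} + \frac{0}{71 \left(71 + 143\right)} = \left(-22143\right) \frac{1}{5958} + \frac{0}{71 \cdot 214} = - \frac{7381}{1986} + \frac{0}{15194} = - \frac{7381}{1986} + 0 \cdot \frac{1}{15194} = - \frac{7381}{1986} + 0 = - \frac{7381}{1986}$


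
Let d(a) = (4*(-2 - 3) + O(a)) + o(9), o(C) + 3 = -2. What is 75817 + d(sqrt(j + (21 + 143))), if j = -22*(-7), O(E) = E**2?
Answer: 76110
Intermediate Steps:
o(C) = -5 (o(C) = -3 - 2 = -5)
j = 154
d(a) = -25 + a**2 (d(a) = (4*(-2 - 3) + a**2) - 5 = (4*(-5) + a**2) - 5 = (-20 + a**2) - 5 = -25 + a**2)
75817 + d(sqrt(j + (21 + 143))) = 75817 + (-25 + (sqrt(154 + (21 + 143)))**2) = 75817 + (-25 + (sqrt(154 + 164))**2) = 75817 + (-25 + (sqrt(318))**2) = 75817 + (-25 + 318) = 75817 + 293 = 76110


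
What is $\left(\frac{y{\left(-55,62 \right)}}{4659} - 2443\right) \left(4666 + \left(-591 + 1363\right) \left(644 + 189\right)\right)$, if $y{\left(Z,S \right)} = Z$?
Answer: $- \frac{2457531420688}{1553} \approx -1.5824 \cdot 10^{9}$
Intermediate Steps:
$\left(\frac{y{\left(-55,62 \right)}}{4659} - 2443\right) \left(4666 + \left(-591 + 1363\right) \left(644 + 189\right)\right) = \left(- \frac{55}{4659} - 2443\right) \left(4666 + \left(-591 + 1363\right) \left(644 + 189\right)\right) = \left(\left(-55\right) \frac{1}{4659} - 2443\right) \left(4666 + 772 \cdot 833\right) = \left(- \frac{55}{4659} - 2443\right) \left(4666 + 643076\right) = \left(- \frac{11381992}{4659}\right) 647742 = - \frac{2457531420688}{1553}$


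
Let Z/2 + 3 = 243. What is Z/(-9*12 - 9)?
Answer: -160/39 ≈ -4.1026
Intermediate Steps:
Z = 480 (Z = -6 + 2*243 = -6 + 486 = 480)
Z/(-9*12 - 9) = 480/(-9*12 - 9) = 480/(-108 - 9) = 480/(-117) = 480*(-1/117) = -160/39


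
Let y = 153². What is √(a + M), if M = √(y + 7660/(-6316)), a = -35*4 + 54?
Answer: √(-214418726 + 88424*√18610094)/1579 ≈ 8.1851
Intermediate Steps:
a = -86 (a = -140 + 54 = -86)
y = 23409
M = 56*√18610094/1579 (M = √(23409 + 7660/(-6316)) = √(23409 + 7660*(-1/6316)) = √(23409 - 1915/1579) = √(36960896/1579) = 56*√18610094/1579 ≈ 153.00)
√(a + M) = √(-86 + 56*√18610094/1579)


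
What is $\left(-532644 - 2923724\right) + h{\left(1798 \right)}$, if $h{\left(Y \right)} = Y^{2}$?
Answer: $-223564$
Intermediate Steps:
$\left(-532644 - 2923724\right) + h{\left(1798 \right)} = \left(-532644 - 2923724\right) + 1798^{2} = -3456368 + 3232804 = -223564$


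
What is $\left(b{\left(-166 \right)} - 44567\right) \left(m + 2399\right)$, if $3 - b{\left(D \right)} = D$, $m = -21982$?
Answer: $869446034$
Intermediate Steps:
$b{\left(D \right)} = 3 - D$
$\left(b{\left(-166 \right)} - 44567\right) \left(m + 2399\right) = \left(\left(3 - -166\right) - 44567\right) \left(-21982 + 2399\right) = \left(\left(3 + 166\right) - 44567\right) \left(-19583\right) = \left(169 - 44567\right) \left(-19583\right) = \left(-44398\right) \left(-19583\right) = 869446034$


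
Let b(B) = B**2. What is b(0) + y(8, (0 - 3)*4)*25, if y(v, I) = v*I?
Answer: -2400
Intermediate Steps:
y(v, I) = I*v
b(0) + y(8, (0 - 3)*4)*25 = 0**2 + (((0 - 3)*4)*8)*25 = 0 + (-3*4*8)*25 = 0 - 12*8*25 = 0 - 96*25 = 0 - 2400 = -2400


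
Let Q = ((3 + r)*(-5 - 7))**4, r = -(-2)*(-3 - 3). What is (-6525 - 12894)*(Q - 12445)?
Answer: -2641691841969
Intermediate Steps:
r = -12 (r = -(-2)*(-6) = -2*6 = -12)
Q = 136048896 (Q = ((3 - 12)*(-5 - 7))**4 = (-9*(-12))**4 = 108**4 = 136048896)
(-6525 - 12894)*(Q - 12445) = (-6525 - 12894)*(136048896 - 12445) = -19419*136036451 = -2641691841969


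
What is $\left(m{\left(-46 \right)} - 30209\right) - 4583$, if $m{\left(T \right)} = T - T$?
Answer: $-34792$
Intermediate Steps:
$m{\left(T \right)} = 0$
$\left(m{\left(-46 \right)} - 30209\right) - 4583 = \left(0 - 30209\right) - 4583 = -30209 - 4583 = -34792$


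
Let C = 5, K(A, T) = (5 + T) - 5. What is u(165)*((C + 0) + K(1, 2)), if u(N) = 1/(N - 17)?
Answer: 7/148 ≈ 0.047297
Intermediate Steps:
u(N) = 1/(-17 + N)
K(A, T) = T
u(165)*((C + 0) + K(1, 2)) = ((5 + 0) + 2)/(-17 + 165) = (5 + 2)/148 = (1/148)*7 = 7/148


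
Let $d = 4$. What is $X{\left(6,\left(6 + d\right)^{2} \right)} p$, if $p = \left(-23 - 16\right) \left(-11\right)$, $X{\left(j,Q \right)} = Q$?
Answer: $42900$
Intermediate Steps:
$p = 429$ ($p = \left(-39\right) \left(-11\right) = 429$)
$X{\left(6,\left(6 + d\right)^{2} \right)} p = \left(6 + 4\right)^{2} \cdot 429 = 10^{2} \cdot 429 = 100 \cdot 429 = 42900$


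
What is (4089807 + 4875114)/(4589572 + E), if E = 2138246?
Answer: 2988307/2242606 ≈ 1.3325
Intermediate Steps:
(4089807 + 4875114)/(4589572 + E) = (4089807 + 4875114)/(4589572 + 2138246) = 8964921/6727818 = 8964921*(1/6727818) = 2988307/2242606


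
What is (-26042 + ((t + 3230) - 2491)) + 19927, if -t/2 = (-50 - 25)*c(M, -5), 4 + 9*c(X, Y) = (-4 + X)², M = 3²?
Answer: -5026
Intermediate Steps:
M = 9
c(X, Y) = -4/9 + (-4 + X)²/9
t = 350 (t = -2*(-50 - 25)*(-4/9 + (-4 + 9)²/9) = -(-150)*(-4/9 + (⅑)*5²) = -(-150)*(-4/9 + (⅑)*25) = -(-150)*(-4/9 + 25/9) = -(-150)*7/3 = -2*(-175) = 350)
(-26042 + ((t + 3230) - 2491)) + 19927 = (-26042 + ((350 + 3230) - 2491)) + 19927 = (-26042 + (3580 - 2491)) + 19927 = (-26042 + 1089) + 19927 = -24953 + 19927 = -5026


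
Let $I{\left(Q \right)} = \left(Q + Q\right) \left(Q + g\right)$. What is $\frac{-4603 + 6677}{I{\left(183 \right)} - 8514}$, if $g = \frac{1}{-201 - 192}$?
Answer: $\frac{135847}{3829331} \approx 0.035475$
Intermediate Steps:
$g = - \frac{1}{393}$ ($g = \frac{1}{-393} = - \frac{1}{393} \approx -0.0025445$)
$I{\left(Q \right)} = 2 Q \left(- \frac{1}{393} + Q\right)$ ($I{\left(Q \right)} = \left(Q + Q\right) \left(Q - \frac{1}{393}\right) = 2 Q \left(- \frac{1}{393} + Q\right)$)
$\frac{-4603 + 6677}{I{\left(183 \right)} - 8514} = \frac{-4603 + 6677}{\frac{2}{393} \cdot 183 \left(-1 + 393 \cdot 183\right) - 8514} = \frac{2074}{\frac{2}{393} \cdot 183 \left(-1 + 71919\right) - 8514} = \frac{2074}{\frac{2}{393} \cdot 183 \cdot 71918 - 8514} = \frac{2074}{\frac{8773996}{131} - 8514} = \frac{2074}{\frac{7658662}{131}} = 2074 \cdot \frac{131}{7658662} = \frac{135847}{3829331}$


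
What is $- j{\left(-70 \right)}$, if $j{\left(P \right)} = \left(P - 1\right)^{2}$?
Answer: $-5041$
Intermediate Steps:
$j{\left(P \right)} = \left(-1 + P\right)^{2}$
$- j{\left(-70 \right)} = - \left(-1 - 70\right)^{2} = - \left(-71\right)^{2} = \left(-1\right) 5041 = -5041$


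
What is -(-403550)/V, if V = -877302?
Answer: -201775/438651 ≈ -0.45999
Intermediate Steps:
-(-403550)/V = -(-403550)/(-877302) = -(-403550)*(-1)/877302 = -1*201775/438651 = -201775/438651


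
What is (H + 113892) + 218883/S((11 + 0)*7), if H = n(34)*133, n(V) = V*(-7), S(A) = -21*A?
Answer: 903129/11 ≈ 82103.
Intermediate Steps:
n(V) = -7*V
H = -31654 (H = -7*34*133 = -238*133 = -31654)
(H + 113892) + 218883/S((11 + 0)*7) = (-31654 + 113892) + 218883/((-21*(11 + 0)*7)) = 82238 + 218883/((-231*7)) = 82238 + 218883/((-21*77)) = 82238 + 218883/(-1617) = 82238 + 218883*(-1/1617) = 82238 - 1489/11 = 903129/11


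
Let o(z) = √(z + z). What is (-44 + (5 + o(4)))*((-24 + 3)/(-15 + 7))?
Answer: -819/8 + 21*√2/4 ≈ -94.950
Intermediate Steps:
o(z) = √2*√z (o(z) = √(2*z) = √2*√z)
(-44 + (5 + o(4)))*((-24 + 3)/(-15 + 7)) = (-44 + (5 + √2*√4))*((-24 + 3)/(-15 + 7)) = (-44 + (5 + √2*2))*(-21/(-8)) = (-44 + (5 + 2*√2))*(-21*(-⅛)) = (-39 + 2*√2)*(21/8) = -819/8 + 21*√2/4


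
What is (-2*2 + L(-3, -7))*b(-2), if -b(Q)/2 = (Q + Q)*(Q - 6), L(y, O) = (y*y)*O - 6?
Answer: 4672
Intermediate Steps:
L(y, O) = -6 + O*y**2 (L(y, O) = y**2*O - 6 = O*y**2 - 6 = -6 + O*y**2)
b(Q) = -4*Q*(-6 + Q) (b(Q) = -2*(Q + Q)*(Q - 6) = -2*2*Q*(-6 + Q) = -4*Q*(-6 + Q))
(-2*2 + L(-3, -7))*b(-2) = (-2*2 + (-6 - 7*(-3)**2))*(4*(-2)*(6 - 1*(-2))) = (-4 + (-6 - 7*9))*(4*(-2)*(6 + 2)) = (-4 + (-6 - 63))*(4*(-2)*8) = (-4 - 69)*(-64) = -73*(-64) = 4672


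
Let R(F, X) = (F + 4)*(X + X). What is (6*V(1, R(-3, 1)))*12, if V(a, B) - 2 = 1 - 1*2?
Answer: 72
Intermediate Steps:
R(F, X) = 2*X*(4 + F) (R(F, X) = (4 + F)*(2*X) = 2*X*(4 + F))
V(a, B) = 1 (V(a, B) = 2 + (1 - 1*2) = 2 + (1 - 2) = 2 - 1 = 1)
(6*V(1, R(-3, 1)))*12 = (6*1)*12 = 6*12 = 72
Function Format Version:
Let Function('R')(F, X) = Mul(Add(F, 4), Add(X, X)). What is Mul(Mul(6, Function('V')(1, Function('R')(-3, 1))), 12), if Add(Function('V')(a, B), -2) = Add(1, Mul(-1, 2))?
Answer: 72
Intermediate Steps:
Function('R')(F, X) = Mul(2, X, Add(4, F)) (Function('R')(F, X) = Mul(Add(4, F), Mul(2, X)) = Mul(2, X, Add(4, F)))
Function('V')(a, B) = 1 (Function('V')(a, B) = Add(2, Add(1, Mul(-1, 2))) = Add(2, Add(1, -2)) = Add(2, -1) = 1)
Mul(Mul(6, Function('V')(1, Function('R')(-3, 1))), 12) = Mul(Mul(6, 1), 12) = Mul(6, 12) = 72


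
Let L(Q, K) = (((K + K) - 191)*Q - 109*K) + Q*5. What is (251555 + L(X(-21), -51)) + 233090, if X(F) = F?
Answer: 496252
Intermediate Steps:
L(Q, K) = -109*K + 5*Q + Q*(-191 + 2*K) (L(Q, K) = ((2*K - 191)*Q - 109*K) + 5*Q = ((-191 + 2*K)*Q - 109*K) + 5*Q = (Q*(-191 + 2*K) - 109*K) + 5*Q = (-109*K + Q*(-191 + 2*K)) + 5*Q = -109*K + 5*Q + Q*(-191 + 2*K))
(251555 + L(X(-21), -51)) + 233090 = (251555 + (-186*(-21) - 109*(-51) + 2*(-51)*(-21))) + 233090 = (251555 + (3906 + 5559 + 2142)) + 233090 = (251555 + 11607) + 233090 = 263162 + 233090 = 496252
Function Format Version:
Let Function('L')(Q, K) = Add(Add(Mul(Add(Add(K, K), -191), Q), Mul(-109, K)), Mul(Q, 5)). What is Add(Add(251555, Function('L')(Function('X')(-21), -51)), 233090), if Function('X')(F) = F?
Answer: 496252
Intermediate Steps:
Function('L')(Q, K) = Add(Mul(-109, K), Mul(5, Q), Mul(Q, Add(-191, Mul(2, K)))) (Function('L')(Q, K) = Add(Add(Mul(Add(Mul(2, K), -191), Q), Mul(-109, K)), Mul(5, Q)) = Add(Add(Mul(Add(-191, Mul(2, K)), Q), Mul(-109, K)), Mul(5, Q)) = Add(Add(Mul(Q, Add(-191, Mul(2, K))), Mul(-109, K)), Mul(5, Q)) = Add(Add(Mul(-109, K), Mul(Q, Add(-191, Mul(2, K)))), Mul(5, Q)) = Add(Mul(-109, K), Mul(5, Q), Mul(Q, Add(-191, Mul(2, K)))))
Add(Add(251555, Function('L')(Function('X')(-21), -51)), 233090) = Add(Add(251555, Add(Mul(-186, -21), Mul(-109, -51), Mul(2, -51, -21))), 233090) = Add(Add(251555, Add(3906, 5559, 2142)), 233090) = Add(Add(251555, 11607), 233090) = Add(263162, 233090) = 496252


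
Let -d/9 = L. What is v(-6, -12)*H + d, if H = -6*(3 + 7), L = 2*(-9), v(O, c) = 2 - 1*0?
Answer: 42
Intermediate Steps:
v(O, c) = 2 (v(O, c) = 2 + 0 = 2)
L = -18
d = 162 (d = -9*(-18) = 162)
H = -60 (H = -6*10 = -60)
v(-6, -12)*H + d = 2*(-60) + 162 = -120 + 162 = 42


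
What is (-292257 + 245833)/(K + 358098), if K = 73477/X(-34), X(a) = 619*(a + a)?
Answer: -1954079008/15072987539 ≈ -0.12964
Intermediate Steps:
X(a) = 1238*a (X(a) = 619*(2*a) = 1238*a)
K = -73477/42092 (K = 73477/((1238*(-34))) = 73477/(-42092) = 73477*(-1/42092) = -73477/42092 ≈ -1.7456)
(-292257 + 245833)/(K + 358098) = (-292257 + 245833)/(-73477/42092 + 358098) = -46424/15072987539/42092 = -46424*42092/15072987539 = -1954079008/15072987539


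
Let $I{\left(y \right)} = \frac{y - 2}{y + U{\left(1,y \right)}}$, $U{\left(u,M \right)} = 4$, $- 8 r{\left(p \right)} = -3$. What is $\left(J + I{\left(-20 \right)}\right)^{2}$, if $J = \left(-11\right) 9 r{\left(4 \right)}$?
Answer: $\frac{20449}{16} \approx 1278.1$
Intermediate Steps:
$r{\left(p \right)} = \frac{3}{8}$ ($r{\left(p \right)} = \left(- \frac{1}{8}\right) \left(-3\right) = \frac{3}{8}$)
$I{\left(y \right)} = \frac{-2 + y}{4 + y}$ ($I{\left(y \right)} = \frac{y - 2}{y + 4} = \frac{-2 + y}{4 + y}$)
$J = - \frac{297}{8}$ ($J = \left(-11\right) 9 \cdot \frac{3}{8} = \left(-99\right) \frac{3}{8} = - \frac{297}{8} \approx -37.125$)
$\left(J + I{\left(-20 \right)}\right)^{2} = \left(- \frac{297}{8} + \frac{-2 - 20}{4 - 20}\right)^{2} = \left(- \frac{297}{8} + \frac{1}{-16} \left(-22\right)\right)^{2} = \left(- \frac{297}{8} - - \frac{11}{8}\right)^{2} = \left(- \frac{297}{8} + \frac{11}{8}\right)^{2} = \left(- \frac{143}{4}\right)^{2} = \frac{20449}{16}$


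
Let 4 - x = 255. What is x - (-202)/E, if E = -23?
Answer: -5975/23 ≈ -259.78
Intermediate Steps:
x = -251 (x = 4 - 1*255 = 4 - 255 = -251)
x - (-202)/E = -251 - (-202)/(-23) = -251 - (-202)*(-1)/23 = -251 - 1*202/23 = -251 - 202/23 = -5975/23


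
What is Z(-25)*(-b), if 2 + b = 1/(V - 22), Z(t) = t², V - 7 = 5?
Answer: 2625/2 ≈ 1312.5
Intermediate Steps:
V = 12 (V = 7 + 5 = 12)
b = -21/10 (b = -2 + 1/(12 - 22) = -2 + 1/(-10) = -2 - ⅒ = -21/10 ≈ -2.1000)
Z(-25)*(-b) = (-25)²*(-1*(-21/10)) = 625*(21/10) = 2625/2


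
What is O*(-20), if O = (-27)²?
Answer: -14580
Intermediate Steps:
O = 729
O*(-20) = 729*(-20) = -14580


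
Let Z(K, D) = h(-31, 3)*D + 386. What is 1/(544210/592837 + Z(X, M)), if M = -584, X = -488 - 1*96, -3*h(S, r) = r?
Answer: 592837/575596100 ≈ 0.0010300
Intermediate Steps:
h(S, r) = -r/3
X = -584 (X = -488 - 96 = -584)
Z(K, D) = 386 - D (Z(K, D) = (-⅓*3)*D + 386 = -D + 386 = 386 - D)
1/(544210/592837 + Z(X, M)) = 1/(544210/592837 + (386 - 1*(-584))) = 1/(544210*(1/592837) + (386 + 584)) = 1/(544210/592837 + 970) = 1/(575596100/592837) = 592837/575596100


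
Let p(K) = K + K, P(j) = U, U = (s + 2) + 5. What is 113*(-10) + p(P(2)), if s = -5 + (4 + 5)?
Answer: -1108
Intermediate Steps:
s = 4 (s = -5 + 9 = 4)
U = 11 (U = (4 + 2) + 5 = 6 + 5 = 11)
P(j) = 11
p(K) = 2*K
113*(-10) + p(P(2)) = 113*(-10) + 2*11 = -1130 + 22 = -1108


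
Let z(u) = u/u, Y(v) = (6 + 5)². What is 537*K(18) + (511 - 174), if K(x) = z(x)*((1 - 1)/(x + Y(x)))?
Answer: 337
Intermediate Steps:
Y(v) = 121 (Y(v) = 11² = 121)
z(u) = 1
K(x) = 0 (K(x) = 1*((1 - 1)/(x + 121)) = 1*(0/(121 + x)) = 1*0 = 0)
537*K(18) + (511 - 174) = 537*0 + (511 - 174) = 0 + 337 = 337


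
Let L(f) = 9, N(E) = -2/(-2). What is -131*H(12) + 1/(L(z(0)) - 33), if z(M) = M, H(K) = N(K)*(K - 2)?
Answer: -31441/24 ≈ -1310.0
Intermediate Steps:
N(E) = 1 (N(E) = -2*(-½) = 1)
H(K) = -2 + K (H(K) = 1*(K - 2) = 1*(-2 + K) = -2 + K)
-131*H(12) + 1/(L(z(0)) - 33) = -131*(-2 + 12) + 1/(9 - 33) = -131*10 + 1/(-24) = -1310 - 1/24 = -31441/24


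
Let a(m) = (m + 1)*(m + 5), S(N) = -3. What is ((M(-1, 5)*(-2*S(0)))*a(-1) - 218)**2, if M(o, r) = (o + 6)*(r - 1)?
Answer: 47524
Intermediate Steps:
M(o, r) = (-1 + r)*(6 + o) (M(o, r) = (6 + o)*(-1 + r) = (-1 + r)*(6 + o))
a(m) = (1 + m)*(5 + m)
((M(-1, 5)*(-2*S(0)))*a(-1) - 218)**2 = (((-6 - 1*(-1) + 6*5 - 1*5)*(-2*(-3)))*(5 + (-1)**2 + 6*(-1)) - 218)**2 = (((-6 + 1 + 30 - 5)*6)*(5 + 1 - 6) - 218)**2 = ((20*6)*0 - 218)**2 = (120*0 - 218)**2 = (0 - 218)**2 = (-218)**2 = 47524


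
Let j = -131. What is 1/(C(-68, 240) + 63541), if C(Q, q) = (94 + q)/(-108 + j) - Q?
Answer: 239/15202217 ≈ 1.5721e-5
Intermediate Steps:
C(Q, q) = -94/239 - Q - q/239 (C(Q, q) = (94 + q)/(-108 - 131) - Q = (94 + q)/(-239) - Q = (94 + q)*(-1/239) - Q = (-94/239 - q/239) - Q = -94/239 - Q - q/239)
1/(C(-68, 240) + 63541) = 1/((-94/239 - 1*(-68) - 1/239*240) + 63541) = 1/((-94/239 + 68 - 240/239) + 63541) = 1/(15918/239 + 63541) = 1/(15202217/239) = 239/15202217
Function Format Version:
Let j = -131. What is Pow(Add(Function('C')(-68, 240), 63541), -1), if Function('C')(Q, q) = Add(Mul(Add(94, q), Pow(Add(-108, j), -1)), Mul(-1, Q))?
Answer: Rational(239, 15202217) ≈ 1.5721e-5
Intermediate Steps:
Function('C')(Q, q) = Add(Rational(-94, 239), Mul(-1, Q), Mul(Rational(-1, 239), q)) (Function('C')(Q, q) = Add(Mul(Add(94, q), Pow(Add(-108, -131), -1)), Mul(-1, Q)) = Add(Mul(Add(94, q), Pow(-239, -1)), Mul(-1, Q)) = Add(Mul(Add(94, q), Rational(-1, 239)), Mul(-1, Q)) = Add(Add(Rational(-94, 239), Mul(Rational(-1, 239), q)), Mul(-1, Q)) = Add(Rational(-94, 239), Mul(-1, Q), Mul(Rational(-1, 239), q)))
Pow(Add(Function('C')(-68, 240), 63541), -1) = Pow(Add(Add(Rational(-94, 239), Mul(-1, -68), Mul(Rational(-1, 239), 240)), 63541), -1) = Pow(Add(Add(Rational(-94, 239), 68, Rational(-240, 239)), 63541), -1) = Pow(Add(Rational(15918, 239), 63541), -1) = Pow(Rational(15202217, 239), -1) = Rational(239, 15202217)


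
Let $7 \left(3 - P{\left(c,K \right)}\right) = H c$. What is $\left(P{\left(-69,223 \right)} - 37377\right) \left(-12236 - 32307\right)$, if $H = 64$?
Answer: $\frac{11456548686}{7} \approx 1.6366 \cdot 10^{9}$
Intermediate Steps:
$P{\left(c,K \right)} = 3 - \frac{64 c}{7}$
$\left(P{\left(-69,223 \right)} - 37377\right) \left(-12236 - 32307\right) = \left(\left(3 - - \frac{4416}{7}\right) - 37377\right) \left(-12236 - 32307\right) = \left(\left(3 + \frac{4416}{7}\right) - 37377\right) \left(-44543\right) = \left(\frac{4437}{7} - 37377\right) \left(-44543\right) = \left(- \frac{257202}{7}\right) \left(-44543\right) = \frac{11456548686}{7}$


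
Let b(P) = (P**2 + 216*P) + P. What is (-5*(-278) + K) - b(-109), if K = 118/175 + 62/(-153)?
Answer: 352419754/26775 ≈ 13162.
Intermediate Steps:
K = 7204/26775 (K = 118*(1/175) + 62*(-1/153) = 118/175 - 62/153 = 7204/26775 ≈ 0.26906)
b(P) = P**2 + 217*P
(-5*(-278) + K) - b(-109) = (-5*(-278) + 7204/26775) - (-109)*(217 - 109) = (1390 + 7204/26775) - (-109)*108 = 37224454/26775 - 1*(-11772) = 37224454/26775 + 11772 = 352419754/26775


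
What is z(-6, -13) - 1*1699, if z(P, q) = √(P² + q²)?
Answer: -1699 + √205 ≈ -1684.7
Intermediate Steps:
z(-6, -13) - 1*1699 = √((-6)² + (-13)²) - 1*1699 = √(36 + 169) - 1699 = √205 - 1699 = -1699 + √205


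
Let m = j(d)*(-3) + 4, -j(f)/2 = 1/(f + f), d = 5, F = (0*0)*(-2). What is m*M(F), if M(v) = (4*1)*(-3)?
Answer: -276/5 ≈ -55.200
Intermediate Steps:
F = 0 (F = 0*(-2) = 0)
M(v) = -12 (M(v) = 4*(-3) = -12)
j(f) = -1/f (j(f) = -2/(f + f) = -2*1/(2*f) = -1/f)
m = 23/5 (m = -1/5*(-3) + 4 = -1*⅕*(-3) + 4 = -⅕*(-3) + 4 = ⅗ + 4 = 23/5 ≈ 4.6000)
m*M(F) = (23/5)*(-12) = -276/5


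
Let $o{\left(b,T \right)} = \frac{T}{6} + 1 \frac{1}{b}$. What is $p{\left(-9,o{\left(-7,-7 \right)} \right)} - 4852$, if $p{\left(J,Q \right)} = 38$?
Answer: $-4814$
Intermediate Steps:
$o{\left(b,T \right)} = \frac{1}{b} + \frac{T}{6}$ ($o{\left(b,T \right)} = T \frac{1}{6} + \frac{1}{b} = \frac{T}{6} + \frac{1}{b} = \frac{1}{b} + \frac{T}{6}$)
$p{\left(-9,o{\left(-7,-7 \right)} \right)} - 4852 = 38 - 4852 = -4814$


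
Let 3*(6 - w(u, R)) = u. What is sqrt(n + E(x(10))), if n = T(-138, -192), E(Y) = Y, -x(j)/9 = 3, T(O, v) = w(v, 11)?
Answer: sqrt(43) ≈ 6.5574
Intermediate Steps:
w(u, R) = 6 - u/3
T(O, v) = 6 - v/3
x(j) = -27 (x(j) = -9*3 = -27)
n = 70 (n = 6 - 1/3*(-192) = 6 + 64 = 70)
sqrt(n + E(x(10))) = sqrt(70 - 27) = sqrt(43)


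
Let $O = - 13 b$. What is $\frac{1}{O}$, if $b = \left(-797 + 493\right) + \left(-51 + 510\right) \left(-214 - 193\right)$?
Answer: $\frac{1}{2432521} \approx 4.111 \cdot 10^{-7}$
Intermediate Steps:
$b = -187117$ ($b = -304 + 459 \left(-407\right) = -304 - 186813 = -187117$)
$O = 2432521$ ($O = \left(-13\right) \left(-187117\right) = 2432521$)
$\frac{1}{O} = \frac{1}{2432521}$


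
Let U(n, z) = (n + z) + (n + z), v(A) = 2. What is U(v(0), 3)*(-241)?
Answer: -2410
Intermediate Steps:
U(n, z) = 2*n + 2*z
U(v(0), 3)*(-241) = (2*2 + 2*3)*(-241) = (4 + 6)*(-241) = 10*(-241) = -2410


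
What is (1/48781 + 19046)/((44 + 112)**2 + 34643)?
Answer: 929082927/2877054599 ≈ 0.32293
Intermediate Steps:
(1/48781 + 19046)/((44 + 112)**2 + 34643) = (1/48781 + 19046)/(156**2 + 34643) = 929082927/(48781*(24336 + 34643)) = (929082927/48781)/58979 = (929082927/48781)*(1/58979) = 929082927/2877054599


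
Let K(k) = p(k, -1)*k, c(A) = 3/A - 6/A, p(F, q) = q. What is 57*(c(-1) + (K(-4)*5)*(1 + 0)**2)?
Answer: 1311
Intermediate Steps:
c(A) = -3/A
K(k) = -k
57*(c(-1) + (K(-4)*5)*(1 + 0)**2) = 57*(-3/(-1) + (-1*(-4)*5)*(1 + 0)**2) = 57*(-3*(-1) + (4*5)*1**2) = 57*(3 + 20*1) = 57*(3 + 20) = 57*23 = 1311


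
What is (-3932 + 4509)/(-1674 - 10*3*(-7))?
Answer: -577/1464 ≈ -0.39413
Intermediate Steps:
(-3932 + 4509)/(-1674 - 10*3*(-7)) = 577/(-1674 - 30*(-7)) = 577/(-1674 + 210) = 577/(-1464) = 577*(-1/1464) = -577/1464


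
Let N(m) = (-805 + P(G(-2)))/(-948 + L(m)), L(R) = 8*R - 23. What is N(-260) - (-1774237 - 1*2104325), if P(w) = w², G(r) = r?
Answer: 1314832607/339 ≈ 3.8786e+6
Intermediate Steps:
L(R) = -23 + 8*R
N(m) = -801/(-971 + 8*m) (N(m) = (-805 + (-2)²)/(-948 + (-23 + 8*m)) = (-805 + 4)/(-971 + 8*m) = -801/(-971 + 8*m))
N(-260) - (-1774237 - 1*2104325) = -801/(-971 + 8*(-260)) - (-1774237 - 1*2104325) = -801/(-971 - 2080) - (-1774237 - 2104325) = -801/(-3051) - 1*(-3878562) = -801*(-1/3051) + 3878562 = 89/339 + 3878562 = 1314832607/339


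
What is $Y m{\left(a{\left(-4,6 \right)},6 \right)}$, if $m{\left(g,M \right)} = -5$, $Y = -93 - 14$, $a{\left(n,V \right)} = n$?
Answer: $535$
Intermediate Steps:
$Y = -107$
$Y m{\left(a{\left(-4,6 \right)},6 \right)} = \left(-107\right) \left(-5\right) = 535$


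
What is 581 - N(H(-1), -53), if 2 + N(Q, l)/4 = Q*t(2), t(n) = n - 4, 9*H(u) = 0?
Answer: 589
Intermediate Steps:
H(u) = 0 (H(u) = (⅑)*0 = 0)
t(n) = -4 + n
N(Q, l) = -8 - 8*Q (N(Q, l) = -8 + 4*(Q*(-4 + 2)) = -8 + 4*(Q*(-2)) = -8 + 4*(-2*Q) = -8 - 8*Q)
581 - N(H(-1), -53) = 581 - (-8 - 8*0) = 581 - (-8 + 0) = 581 - 1*(-8) = 581 + 8 = 589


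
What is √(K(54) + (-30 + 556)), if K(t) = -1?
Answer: 5*√21 ≈ 22.913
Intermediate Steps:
√(K(54) + (-30 + 556)) = √(-1 + (-30 + 556)) = √(-1 + 526) = √525 = 5*√21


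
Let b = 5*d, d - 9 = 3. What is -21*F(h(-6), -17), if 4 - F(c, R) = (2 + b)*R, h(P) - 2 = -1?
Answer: -22218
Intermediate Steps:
d = 12 (d = 9 + 3 = 12)
h(P) = 1 (h(P) = 2 - 1 = 1)
b = 60 (b = 5*12 = 60)
F(c, R) = 4 - 62*R (F(c, R) = 4 - (2 + 60)*R = 4 - 62*R)
-21*F(h(-6), -17) = -21*(4 - 62*(-17)) = -21*(4 + 1054) = -21*1058 = -22218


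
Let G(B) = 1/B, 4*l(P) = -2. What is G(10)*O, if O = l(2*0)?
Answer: -1/20 ≈ -0.050000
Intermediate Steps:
l(P) = -½ (l(P) = (¼)*(-2) = -½)
O = -½ ≈ -0.50000
G(10)*O = -½/10 = (⅒)*(-½) = -1/20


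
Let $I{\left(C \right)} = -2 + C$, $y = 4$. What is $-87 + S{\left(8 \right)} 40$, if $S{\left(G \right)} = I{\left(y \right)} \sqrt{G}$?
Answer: $-87 + 160 \sqrt{2} \approx 139.27$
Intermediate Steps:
$S{\left(G \right)} = 2 \sqrt{G}$ ($S{\left(G \right)} = \left(-2 + 4\right) \sqrt{G} = 2 \sqrt{G}$)
$-87 + S{\left(8 \right)} 40 = -87 + 2 \sqrt{8} \cdot 40 = -87 + 2 \cdot 2 \sqrt{2} \cdot 40 = -87 + 4 \sqrt{2} \cdot 40 = -87 + 160 \sqrt{2}$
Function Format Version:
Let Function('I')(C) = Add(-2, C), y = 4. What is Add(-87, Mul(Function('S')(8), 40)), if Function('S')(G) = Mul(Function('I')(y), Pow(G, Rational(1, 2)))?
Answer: Add(-87, Mul(160, Pow(2, Rational(1, 2)))) ≈ 139.27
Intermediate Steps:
Function('S')(G) = Mul(2, Pow(G, Rational(1, 2))) (Function('S')(G) = Mul(Add(-2, 4), Pow(G, Rational(1, 2))) = Mul(2, Pow(G, Rational(1, 2))))
Add(-87, Mul(Function('S')(8), 40)) = Add(-87, Mul(Mul(2, Pow(8, Rational(1, 2))), 40)) = Add(-87, Mul(Mul(2, Mul(2, Pow(2, Rational(1, 2)))), 40)) = Add(-87, Mul(Mul(4, Pow(2, Rational(1, 2))), 40)) = Add(-87, Mul(160, Pow(2, Rational(1, 2))))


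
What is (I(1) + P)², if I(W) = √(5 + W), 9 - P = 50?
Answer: (41 - √6)² ≈ 1486.1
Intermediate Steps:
P = -41 (P = 9 - 1*50 = 9 - 50 = -41)
(I(1) + P)² = (√(5 + 1) - 41)² = (√6 - 41)² = (-41 + √6)²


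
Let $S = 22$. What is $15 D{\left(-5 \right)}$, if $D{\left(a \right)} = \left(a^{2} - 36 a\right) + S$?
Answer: $3405$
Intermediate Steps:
$D{\left(a \right)} = 22 + a^{2} - 36 a$ ($D{\left(a \right)} = \left(a^{2} - 36 a\right) + 22 = 22 + a^{2} - 36 a$)
$15 D{\left(-5 \right)} = 15 \left(22 + \left(-5\right)^{2} - -180\right) = 15 \left(22 + 25 + 180\right) = 15 \cdot 227 = 3405$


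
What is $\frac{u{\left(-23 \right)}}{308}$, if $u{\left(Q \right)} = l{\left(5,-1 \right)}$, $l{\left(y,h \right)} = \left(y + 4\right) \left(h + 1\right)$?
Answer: $0$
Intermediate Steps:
$l{\left(y,h \right)} = \left(1 + h\right) \left(4 + y\right)$ ($l{\left(y,h \right)} = \left(4 + y\right) \left(1 + h\right) = \left(1 + h\right) \left(4 + y\right)$)
$u{\left(Q \right)} = 0$ ($u{\left(Q \right)} = 4 + 5 + 4 \left(-1\right) - 5 = 4 + 5 - 4 - 5 = 0$)
$\frac{u{\left(-23 \right)}}{308} = \frac{0}{308} = 0 \cdot \frac{1}{308} = 0$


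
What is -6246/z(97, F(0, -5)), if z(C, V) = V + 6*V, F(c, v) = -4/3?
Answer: 9369/14 ≈ 669.21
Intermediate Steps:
F(c, v) = -4/3 (F(c, v) = -4*⅓ = -4/3)
z(C, V) = 7*V
-6246/z(97, F(0, -5)) = -6246/(7*(-4/3)) = -6246/(-28/3) = -6246*(-3/28) = 9369/14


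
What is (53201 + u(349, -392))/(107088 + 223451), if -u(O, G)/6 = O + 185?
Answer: 49997/330539 ≈ 0.15126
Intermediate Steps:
u(O, G) = -1110 - 6*O (u(O, G) = -6*(O + 185) = -6*(185 + O) = -1110 - 6*O)
(53201 + u(349, -392))/(107088 + 223451) = (53201 + (-1110 - 6*349))/(107088 + 223451) = (53201 + (-1110 - 2094))/330539 = (53201 - 3204)*(1/330539) = 49997*(1/330539) = 49997/330539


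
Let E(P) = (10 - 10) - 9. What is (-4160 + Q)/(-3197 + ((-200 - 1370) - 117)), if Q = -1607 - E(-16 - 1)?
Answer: 2879/2442 ≈ 1.1790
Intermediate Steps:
E(P) = -9 (E(P) = 0 - 9 = -9)
Q = -1598 (Q = -1607 - 1*(-9) = -1607 + 9 = -1598)
(-4160 + Q)/(-3197 + ((-200 - 1370) - 117)) = (-4160 - 1598)/(-3197 + ((-200 - 1370) - 117)) = -5758/(-3197 + (-1570 - 117)) = -5758/(-3197 - 1687) = -5758/(-4884) = -5758*(-1/4884) = 2879/2442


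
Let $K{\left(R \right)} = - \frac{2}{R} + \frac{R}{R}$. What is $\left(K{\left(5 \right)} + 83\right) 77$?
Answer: $\frac{32186}{5} \approx 6437.2$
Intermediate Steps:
$K{\left(R \right)} = 1 - \frac{2}{R}$ ($K{\left(R \right)} = - \frac{2}{R} + 1 = 1 - \frac{2}{R}$)
$\left(K{\left(5 \right)} + 83\right) 77 = \left(\frac{-2 + 5}{5} + 83\right) 77 = \left(\frac{1}{5} \cdot 3 + 83\right) 77 = \left(\frac{3}{5} + 83\right) 77 = \frac{418}{5} \cdot 77 = \frac{32186}{5}$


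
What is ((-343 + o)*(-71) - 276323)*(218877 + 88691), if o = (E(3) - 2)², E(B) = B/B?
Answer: -77519746288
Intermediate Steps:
E(B) = 1
o = 1 (o = (1 - 2)² = (-1)² = 1)
((-343 + o)*(-71) - 276323)*(218877 + 88691) = ((-343 + 1)*(-71) - 276323)*(218877 + 88691) = (-342*(-71) - 276323)*307568 = (24282 - 276323)*307568 = -252041*307568 = -77519746288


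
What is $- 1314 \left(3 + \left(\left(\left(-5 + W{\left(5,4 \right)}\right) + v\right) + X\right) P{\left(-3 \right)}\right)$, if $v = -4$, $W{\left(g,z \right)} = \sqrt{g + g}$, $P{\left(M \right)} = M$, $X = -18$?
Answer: $-110376 + 3942 \sqrt{10} \approx -97910.0$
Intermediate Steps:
$W{\left(g,z \right)} = \sqrt{2} \sqrt{g}$ ($W{\left(g,z \right)} = \sqrt{2 g} = \sqrt{2} \sqrt{g}$)
$- 1314 \left(3 + \left(\left(\left(-5 + W{\left(5,4 \right)}\right) + v\right) + X\right) P{\left(-3 \right)}\right) = - 1314 \left(3 + \left(\left(\left(-5 + \sqrt{2} \sqrt{5}\right) - 4\right) - 18\right) \left(-3\right)\right) = - 1314 \left(3 + \left(\left(\left(-5 + \sqrt{10}\right) - 4\right) - 18\right) \left(-3\right)\right) = - 1314 \left(3 + \left(\left(-9 + \sqrt{10}\right) - 18\right) \left(-3\right)\right) = - 1314 \left(3 + \left(-27 + \sqrt{10}\right) \left(-3\right)\right) = - 1314 \left(3 + \left(81 - 3 \sqrt{10}\right)\right) = - 1314 \left(84 - 3 \sqrt{10}\right) = -110376 + 3942 \sqrt{10}$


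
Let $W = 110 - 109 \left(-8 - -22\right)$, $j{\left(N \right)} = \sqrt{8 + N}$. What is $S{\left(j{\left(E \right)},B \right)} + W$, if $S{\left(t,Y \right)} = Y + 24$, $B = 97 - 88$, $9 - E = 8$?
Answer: $-1383$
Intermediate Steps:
$E = 1$ ($E = 9 - 8 = 1$)
$B = 9$
$W = -1416$ ($W = 110 - 109 \left(-8 + 22\right) = 110 - 1526 = -1416$)
$S{\left(t,Y \right)} = 24 + Y$
$S{\left(j{\left(E \right)},B \right)} + W = \left(24 + 9\right) - 1416 = 33 - 1416 = -1383$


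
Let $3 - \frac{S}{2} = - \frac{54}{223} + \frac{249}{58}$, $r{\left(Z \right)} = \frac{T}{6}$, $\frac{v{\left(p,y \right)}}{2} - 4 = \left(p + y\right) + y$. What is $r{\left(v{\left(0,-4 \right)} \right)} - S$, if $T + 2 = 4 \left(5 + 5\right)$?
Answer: $\frac{163652}{19401} \approx 8.4352$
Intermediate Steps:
$T = 38$ ($T = -2 + 4 \left(5 + 5\right) = -2 + 4 \cdot 10 = -2 + 40 = 38$)
$v{\left(p,y \right)} = 8 + 2 p + 4 y$ ($v{\left(p,y \right)} = 8 + 2 \left(\left(p + y\right) + y\right) = 8 + 2 \left(p + 2 y\right) = 8 + \left(2 p + 4 y\right) = 8 + 2 p + 4 y$)
$r{\left(Z \right)} = \frac{19}{3}$ ($r{\left(Z \right)} = \frac{38}{6} = 38 \cdot \frac{1}{6} = \frac{19}{3}$)
$S = - \frac{13593}{6467}$ ($S = 6 - 2 \left(- \frac{54}{223} + \frac{249}{58}\right) = 6 - \frac{52395}{6467} = - \frac{13593}{6467} \approx -2.1019$)
$r{\left(v{\left(0,-4 \right)} \right)} - S = \frac{19}{3} - - \frac{13593}{6467} = \frac{19}{3} + \frac{13593}{6467} = \frac{163652}{19401}$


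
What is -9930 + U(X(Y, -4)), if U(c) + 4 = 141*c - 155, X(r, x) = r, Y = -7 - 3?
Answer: -11499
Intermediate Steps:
Y = -10
U(c) = -159 + 141*c (U(c) = -4 + (141*c - 155) = -4 + (-155 + 141*c) = -159 + 141*c)
-9930 + U(X(Y, -4)) = -9930 + (-159 + 141*(-10)) = -9930 + (-159 - 1410) = -9930 - 1569 = -11499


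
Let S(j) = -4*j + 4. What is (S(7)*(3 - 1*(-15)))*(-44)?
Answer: 19008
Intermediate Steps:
S(j) = 4 - 4*j
(S(7)*(3 - 1*(-15)))*(-44) = ((4 - 4*7)*(3 - 1*(-15)))*(-44) = ((4 - 28)*(3 + 15))*(-44) = -24*18*(-44) = -432*(-44) = 19008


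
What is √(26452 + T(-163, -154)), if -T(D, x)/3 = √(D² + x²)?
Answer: √(26452 - 3*√50285) ≈ 160.56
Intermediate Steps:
T(D, x) = -3*√(D² + x²)
√(26452 + T(-163, -154)) = √(26452 - 3*√((-163)² + (-154)²)) = √(26452 - 3*√(26569 + 23716)) = √(26452 - 3*√50285)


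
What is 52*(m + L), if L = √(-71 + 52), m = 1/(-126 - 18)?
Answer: -13/36 + 52*I*√19 ≈ -0.36111 + 226.66*I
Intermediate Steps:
m = -1/144 (m = 1/(-144) = -1/144 ≈ -0.0069444)
L = I*√19 (L = √(-19) = I*√19 ≈ 4.3589*I)
52*(m + L) = 52*(-1/144 + I*√19) = -13/36 + 52*I*√19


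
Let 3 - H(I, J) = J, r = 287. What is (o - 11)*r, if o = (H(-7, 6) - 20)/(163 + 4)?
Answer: -533820/167 ≈ -3196.5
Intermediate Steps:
H(I, J) = 3 - J
o = -23/167 (o = ((3 - 1*6) - 20)/(163 + 4) = ((3 - 6) - 20)/167 = (-3 - 20)*(1/167) = -23*1/167 = -23/167 ≈ -0.13772)
(o - 11)*r = (-23/167 - 11)*287 = -1860/167*287 = -533820/167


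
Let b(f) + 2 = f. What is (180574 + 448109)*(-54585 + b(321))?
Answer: -34116111678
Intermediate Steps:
b(f) = -2 + f
(180574 + 448109)*(-54585 + b(321)) = (180574 + 448109)*(-54585 + (-2 + 321)) = 628683*(-54585 + 319) = 628683*(-54266) = -34116111678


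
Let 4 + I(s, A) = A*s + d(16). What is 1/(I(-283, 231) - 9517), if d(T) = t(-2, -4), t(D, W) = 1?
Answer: -1/74893 ≈ -1.3352e-5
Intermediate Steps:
d(T) = 1
I(s, A) = -3 + A*s (I(s, A) = -4 + (A*s + 1) = -4 + (1 + A*s) = -3 + A*s)
1/(I(-283, 231) - 9517) = 1/((-3 + 231*(-283)) - 9517) = 1/((-3 - 65373) - 9517) = 1/(-65376 - 9517) = 1/(-74893) = -1/74893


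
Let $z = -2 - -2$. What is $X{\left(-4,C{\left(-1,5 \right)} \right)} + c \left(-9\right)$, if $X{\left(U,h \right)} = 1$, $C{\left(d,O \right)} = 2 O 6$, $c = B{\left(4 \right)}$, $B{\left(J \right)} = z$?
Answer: $1$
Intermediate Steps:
$z = 0$ ($z = -2 + 2 = 0$)
$B{\left(J \right)} = 0$
$c = 0$
$C{\left(d,O \right)} = 12 O$
$X{\left(-4,C{\left(-1,5 \right)} \right)} + c \left(-9\right) = 1 + 0 \left(-9\right) = 1 + 0 = 1$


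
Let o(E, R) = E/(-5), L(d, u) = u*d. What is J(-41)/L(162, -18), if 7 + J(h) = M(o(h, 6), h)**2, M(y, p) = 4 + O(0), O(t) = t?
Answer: -1/324 ≈ -0.0030864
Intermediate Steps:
L(d, u) = d*u
o(E, R) = -E/5 (o(E, R) = E*(-1/5) = -E/5)
M(y, p) = 4 (M(y, p) = 4 + 0 = 4)
J(h) = 9 (J(h) = -7 + 4**2 = -7 + 16 = 9)
J(-41)/L(162, -18) = 9/((162*(-18))) = 9/(-2916) = 9*(-1/2916) = -1/324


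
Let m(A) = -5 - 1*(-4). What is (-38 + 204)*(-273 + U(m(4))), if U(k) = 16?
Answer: -42662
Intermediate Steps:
m(A) = -1 (m(A) = -5 + 4 = -1)
(-38 + 204)*(-273 + U(m(4))) = (-38 + 204)*(-273 + 16) = 166*(-257) = -42662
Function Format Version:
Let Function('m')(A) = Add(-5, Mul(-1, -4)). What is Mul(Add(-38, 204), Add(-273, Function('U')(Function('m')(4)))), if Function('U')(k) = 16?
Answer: -42662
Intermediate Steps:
Function('m')(A) = -1 (Function('m')(A) = Add(-5, 4) = -1)
Mul(Add(-38, 204), Add(-273, Function('U')(Function('m')(4)))) = Mul(Add(-38, 204), Add(-273, 16)) = Mul(166, -257) = -42662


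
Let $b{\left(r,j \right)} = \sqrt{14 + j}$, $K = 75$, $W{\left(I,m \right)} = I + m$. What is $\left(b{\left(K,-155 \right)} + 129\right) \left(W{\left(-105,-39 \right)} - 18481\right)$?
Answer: $-2402625 - 18625 i \sqrt{141} \approx -2.4026 \cdot 10^{6} - 2.2116 \cdot 10^{5} i$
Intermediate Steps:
$\left(b{\left(K,-155 \right)} + 129\right) \left(W{\left(-105,-39 \right)} - 18481\right) = \left(\sqrt{14 - 155} + 129\right) \left(\left(-105 - 39\right) - 18481\right) = \left(\sqrt{-141} + 129\right) \left(-144 - 18481\right) = \left(i \sqrt{141} + 129\right) \left(-18625\right) = \left(129 + i \sqrt{141}\right) \left(-18625\right) = -2402625 - 18625 i \sqrt{141}$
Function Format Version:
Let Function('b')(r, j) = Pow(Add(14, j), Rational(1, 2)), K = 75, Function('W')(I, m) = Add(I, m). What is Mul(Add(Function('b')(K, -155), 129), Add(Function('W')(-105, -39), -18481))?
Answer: Add(-2402625, Mul(-18625, I, Pow(141, Rational(1, 2)))) ≈ Add(-2.4026e+6, Mul(-2.2116e+5, I))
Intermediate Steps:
Mul(Add(Function('b')(K, -155), 129), Add(Function('W')(-105, -39), -18481)) = Mul(Add(Pow(Add(14, -155), Rational(1, 2)), 129), Add(Add(-105, -39), -18481)) = Mul(Add(Pow(-141, Rational(1, 2)), 129), Add(-144, -18481)) = Mul(Add(Mul(I, Pow(141, Rational(1, 2))), 129), -18625) = Mul(Add(129, Mul(I, Pow(141, Rational(1, 2)))), -18625) = Add(-2402625, Mul(-18625, I, Pow(141, Rational(1, 2))))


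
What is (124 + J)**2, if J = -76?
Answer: 2304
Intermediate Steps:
(124 + J)**2 = (124 - 76)**2 = 48**2 = 2304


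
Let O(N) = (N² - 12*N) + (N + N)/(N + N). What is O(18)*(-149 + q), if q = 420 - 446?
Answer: -19075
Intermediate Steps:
q = -26
O(N) = 1 + N² - 12*N (O(N) = (N² - 12*N) + (2*N)/((2*N)) = (N² - 12*N) + (2*N)*(1/(2*N)) = (N² - 12*N) + 1 = 1 + N² - 12*N)
O(18)*(-149 + q) = (1 + 18² - 12*18)*(-149 - 26) = (1 + 324 - 216)*(-175) = 109*(-175) = -19075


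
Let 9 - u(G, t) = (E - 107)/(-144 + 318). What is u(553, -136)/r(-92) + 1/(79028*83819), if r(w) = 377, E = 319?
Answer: 4484480482763/217262148121668 ≈ 0.020641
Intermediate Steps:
u(G, t) = 677/87 (u(G, t) = 9 - (319 - 107)/(-144 + 318) = 9 - 212/174 = 9 - 1*106/87 = 9 - 106/87 = 677/87)
u(553, -136)/r(-92) + 1/(79028*83819) = (677/87)/377 + 1/(79028*83819) = (677/87)*(1/377) + (1/79028)*(1/83819) = 677/32799 + 1/6624047932 = 4484480482763/217262148121668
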